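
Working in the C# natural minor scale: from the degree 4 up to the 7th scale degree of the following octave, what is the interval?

perfect 11th

The scale runs C# D# E F# G# A B.
Degree 4 = F#; 7th degree (up an octave) = B.
F# up to B spans 11 letter names and 17 semitones — a perfect eleventh.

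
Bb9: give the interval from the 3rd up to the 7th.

Bb9 is spelled Bb D F Ab C.
That puts D below Ab.
D up to Ab is 6 semitones, a half step narrower than a perfect fifth, so the interval is diminished.

diminished fifth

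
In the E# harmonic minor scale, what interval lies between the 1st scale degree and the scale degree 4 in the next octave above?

perfect eleventh

The scale runs E# F## G# A# B# C# D##.
The 1st scale degree is E# and the 4th scale degree (up an octave) is A#.
E# up to A# spans 11 letter names and 17 semitones — a perfect eleventh.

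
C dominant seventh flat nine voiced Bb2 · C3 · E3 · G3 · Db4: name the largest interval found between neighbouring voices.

diminished fifth

Adjacent intervals: Bb2→C3 = major second; C3→E3 = major third; E3→G3 = minor third; G3→Db4 = diminished fifth.
The largest is G3 to Db4, a diminished fifth (6 semitones).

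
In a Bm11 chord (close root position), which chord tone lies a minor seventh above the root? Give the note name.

A

The chord tones of B minor eleventh are B–D–F#–A–C#–E.
The root is B. A minor seventh above B is A.
A is the chord's 7th.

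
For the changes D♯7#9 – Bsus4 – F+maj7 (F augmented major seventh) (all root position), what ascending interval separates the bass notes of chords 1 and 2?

minor sixth

The roots are D♯ and B.
From D♯ to B: 8 semitones over a sixth = minor.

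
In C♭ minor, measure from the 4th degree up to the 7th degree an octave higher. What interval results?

perfect eleventh

The scale runs C♭ D♭ E𝄫 F♭ G♭ A𝄫 B𝄫.
The 4th degree is F♭ and the degree 7 (up an octave) is B𝄫.
Counting 11 letters and 17 half steps from F♭ gives a perfect eleventh.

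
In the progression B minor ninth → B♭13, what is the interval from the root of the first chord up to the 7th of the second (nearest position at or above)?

diminished 7th

B minor ninth has B as its root, and B♭13 has A♭ as its 7th.
From B to A♭: 9 semitones over a seventh = diminished.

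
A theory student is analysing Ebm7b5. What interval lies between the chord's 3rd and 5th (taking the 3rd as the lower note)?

Ebø7 is spelled Eb-Gb-Bbb-Db.
3rd = Gb; 5th = Bbb.
Gb up to Bbb is 3 semitones, a half step narrower than a major third, so the interval is minor.

minor 3rd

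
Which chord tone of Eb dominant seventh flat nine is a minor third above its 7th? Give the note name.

Fb

Eb7b9 is spelled Eb, G, Bb, Db, Fb.
The 7th is Db. A minor third above Db is Fb.
Fb is the chord's 9th.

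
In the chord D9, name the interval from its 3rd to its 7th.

D9: D, F#, A, C, E.
The 3rd is F# and the 7th is C.
From F# to C: 6 semitones over a fifth = diminished.

diminished fifth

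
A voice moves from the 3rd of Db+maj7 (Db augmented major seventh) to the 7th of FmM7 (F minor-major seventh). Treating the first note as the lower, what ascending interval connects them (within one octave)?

M7

Db+maj7 (Db augmented major seventh) has F as its 3rd, and FmM7 (F minor-major seventh) has E as its 7th.
F up to E spans 7 letter names and 11 semitones — a major seventh.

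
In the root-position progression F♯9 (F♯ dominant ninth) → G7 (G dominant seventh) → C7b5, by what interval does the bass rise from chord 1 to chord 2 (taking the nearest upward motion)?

The roots are F♯ and G.
2 letter names make it a second; at 1 semitone (a half step narrower than major) the quality is minor.

minor 2nd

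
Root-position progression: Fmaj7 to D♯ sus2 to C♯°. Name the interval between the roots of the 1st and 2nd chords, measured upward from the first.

The roots are F and D♯.
F up to D♯ is 10 semitones, a half step wider than a major sixth, so the interval is augmented.

augmented 6th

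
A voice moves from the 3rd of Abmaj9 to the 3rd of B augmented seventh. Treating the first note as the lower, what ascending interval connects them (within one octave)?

augmented 2nd

The 3rd of Abmaj9 is C; the 3rd of B augmented seventh is D#.
2 letter names make it a second; at 3 semitones (a half step wider than major) the quality is augmented.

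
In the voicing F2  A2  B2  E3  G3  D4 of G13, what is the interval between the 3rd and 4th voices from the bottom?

P4

Those voices are B2 and E3.
From B to E is 5 semitones, exactly the perfect fourth.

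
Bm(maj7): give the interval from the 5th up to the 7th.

Spelling the chord: B D F♯ A♯.
That puts F♯ below A♯.
F♯ up to A♯ spans 3 letter names and 4 semitones — a major third.

major third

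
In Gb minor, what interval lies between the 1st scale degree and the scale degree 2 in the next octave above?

major ninth

Spelling Gb minor: Gb Ab Bbb Cb Db Ebb Fb.
1st scale degree = Gb; 2nd scale degree (up an octave) = Ab.
From Gb to Ab is 14 semitones, exactly the major ninth.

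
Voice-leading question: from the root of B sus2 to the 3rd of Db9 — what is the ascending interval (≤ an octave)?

B sus2 has B as its root, and Db9 has F as its 3rd.
B up to F is 6 semitones, a half step narrower than a perfect fifth, so the interval is diminished.

diminished 5th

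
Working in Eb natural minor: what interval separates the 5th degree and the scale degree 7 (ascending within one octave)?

m3

The scale runs Eb F Gb Ab Bb Cb Db.
5th degree = Bb; degree 7 = Db.
From Bb to Db: 3 semitones over a third = minor.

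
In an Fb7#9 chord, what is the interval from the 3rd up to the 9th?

Fb7#9 is spelled Fb–Ab–Cb–Ebb–G.
3rd = Ab; 9th = G.
Ab up to G spans 7 letter names and 11 semitones — a major seventh.

major seventh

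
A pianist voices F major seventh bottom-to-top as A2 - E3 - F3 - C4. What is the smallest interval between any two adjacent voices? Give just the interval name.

Adjacent intervals: A2→E3 = perfect fifth; E3→F3 = minor second; F3→C4 = perfect fifth.
The smallest is E3 to F3, a minor second (1 semitone).

m2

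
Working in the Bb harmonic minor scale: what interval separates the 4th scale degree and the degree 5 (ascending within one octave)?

major second

The scale runs Bb C Db Eb F Gb A.
So we need the interval from Eb up to F.
Eb up to F spans 2 letter names and 2 semitones — a major second.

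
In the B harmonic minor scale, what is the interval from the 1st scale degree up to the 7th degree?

B harmonic minor: B C♯ D E F♯ G A♯.
1st scale degree = B; scale degree 7 = A♯.
From B to A♯ is 11 semitones, exactly the major seventh.

major seventh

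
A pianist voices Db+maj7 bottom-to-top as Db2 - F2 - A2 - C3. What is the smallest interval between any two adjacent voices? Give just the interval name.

Adjacent intervals: Db2→F2 = major third; F2→A2 = major third; A2→C3 = minor third.
The smallest is A2 to C3, a minor third (3 semitones).

minor third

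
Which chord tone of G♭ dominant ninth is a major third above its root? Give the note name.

Spelling the chord: G♭-B♭-D♭-F♭-A♭.
The root is G♭. A major third above G♭ is B♭.
B♭ is the chord's 3rd.

Bb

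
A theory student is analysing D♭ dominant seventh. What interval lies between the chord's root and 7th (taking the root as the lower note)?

minor seventh

D♭7: D♭ F A♭ C♭.
So we need the interval from D♭ up to C♭.
From D♭ to C♭: 10 semitones over a seventh = minor.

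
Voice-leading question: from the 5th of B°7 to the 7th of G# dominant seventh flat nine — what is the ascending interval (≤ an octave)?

augmented 1st

The 5th of B°7 is F; the 7th of G# dominant seventh flat nine is F#.
1 letter names make it a unison; at 1 semitone (a half step wider than perfect) the quality is augmented.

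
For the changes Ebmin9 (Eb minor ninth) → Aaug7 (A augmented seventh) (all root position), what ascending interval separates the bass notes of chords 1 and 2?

The roots are Eb and A.
Eb up to A is 6 semitones, a half step wider than a perfect fourth, so the interval is augmented.

augmented 4th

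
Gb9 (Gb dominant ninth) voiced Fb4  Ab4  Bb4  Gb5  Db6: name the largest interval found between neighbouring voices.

minor sixth

Adjacent intervals: Fb4→Ab4 = major third; Ab4→Bb4 = major second; Bb4→Gb5 = minor sixth; Gb5→Db6 = perfect fifth.
The largest is Bb4 to Gb5, a minor sixth (8 semitones).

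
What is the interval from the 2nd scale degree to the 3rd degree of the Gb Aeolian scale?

Spelling the Gb Aeolian scale: Gb Ab Bbb Cb Db Ebb Fb.
The 2nd scale degree is Ab and the 3rd scale degree is Bbb.
2 letter names make it a second; at 1 semitone (a half step narrower than major) the quality is minor.

minor second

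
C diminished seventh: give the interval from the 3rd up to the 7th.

C°7 is spelled C Eb Gb Bbb.
That puts Eb below Bbb.
Eb up to Bbb is 6 semitones, a half step narrower than a perfect fifth, so the interval is diminished.

d5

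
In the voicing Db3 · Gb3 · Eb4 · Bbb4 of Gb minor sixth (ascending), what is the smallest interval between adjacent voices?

perfect fourth

Adjacent intervals: Db3→Gb3 = perfect fourth; Gb3→Eb4 = major sixth; Eb4→Bbb4 = diminished fifth.
The smallest is Db3 to Gb3, a perfect fourth (5 semitones).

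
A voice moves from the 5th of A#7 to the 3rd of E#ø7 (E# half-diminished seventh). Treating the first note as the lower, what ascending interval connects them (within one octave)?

The 5th of A#7 is E#; the 3rd of E#ø7 (E# half-diminished seventh) is G#.
E# up to G# is 3 semitones, a half step narrower than a major third, so the interval is minor.

m3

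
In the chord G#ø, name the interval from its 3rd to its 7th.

perfect fifth

The chord tones of G#ø7 are G#-B-D-F#.
That puts B below F#.
Counting 5 letters and 7 half steps from B gives a perfect fifth.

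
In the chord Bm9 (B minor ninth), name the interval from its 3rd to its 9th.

major seventh

B minor ninth is spelled B-D-F#-A-C#.
The 3rd is D and the 9th is C#.
From D to C# is 11 semitones, exactly the major seventh.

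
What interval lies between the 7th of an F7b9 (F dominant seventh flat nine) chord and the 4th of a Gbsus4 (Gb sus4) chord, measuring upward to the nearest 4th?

The 7th of F7b9 (F dominant seventh flat nine) is Eb; the 4th of Gbsus4 (Gb sus4) is Cb.
From Eb to Cb: 8 semitones over a sixth = minor.

minor sixth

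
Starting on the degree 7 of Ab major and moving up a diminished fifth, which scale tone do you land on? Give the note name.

Db

The scale is Ab Bb C Db Eb F G.
The degree 7 is G; a diminished fifth above that is Db — scale degree 4.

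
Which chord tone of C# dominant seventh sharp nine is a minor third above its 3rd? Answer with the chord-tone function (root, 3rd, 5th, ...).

The chord tones of C#7#9 (C# dominant seventh sharp nine) are C#, E#, G#, B, D##.
The 3rd is E#. A minor third above E# is G#.
G# is the chord's 5th.

5th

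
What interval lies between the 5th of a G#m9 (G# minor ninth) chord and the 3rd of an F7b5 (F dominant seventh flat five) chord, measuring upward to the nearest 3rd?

d5

G#m9 (G# minor ninth) has D# as its 5th, and F7b5 (F dominant seventh flat five) has A as its 3rd.
From D# to A: 6 semitones over a fifth = diminished.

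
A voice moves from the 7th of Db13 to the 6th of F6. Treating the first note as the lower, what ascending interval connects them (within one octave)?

Db13 has Cb as its 7th, and F6 has D as its 6th.
Cb up to D is 3 semitones, a half step wider than a major second, so the interval is augmented.

augmented second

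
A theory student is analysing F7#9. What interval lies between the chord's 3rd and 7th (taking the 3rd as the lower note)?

diminished 5th

The chord tones of F dominant seventh sharp nine are F, A, C, E♭, G♯.
The 3rd is A and the 7th is E♭.
5 letter names make it a fifth; at 6 semitones (a half step narrower than perfect) the quality is diminished.
This 3–7 tritone is the characteristic tension at the heart of the dominant sound.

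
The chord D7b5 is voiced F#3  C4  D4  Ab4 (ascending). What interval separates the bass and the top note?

d10

The outer voices are F#3 and Ab4.
10 letter names make it a tenth; at 14 semitones (a whole step narrower than major) the quality is diminished.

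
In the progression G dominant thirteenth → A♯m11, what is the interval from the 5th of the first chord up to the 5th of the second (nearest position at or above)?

augmented 2nd

G dominant thirteenth has D as its 5th, and A♯m11 has E♯ as its 5th.
2 letter names make it a second; at 3 semitones (a half step wider than major) the quality is augmented.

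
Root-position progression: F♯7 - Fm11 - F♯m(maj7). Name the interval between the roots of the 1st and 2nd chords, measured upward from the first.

The roots are F♯ and F.
F♯ up to F is 11 semitones, a half step narrower than a perfect octave, so the interval is diminished.

diminished octave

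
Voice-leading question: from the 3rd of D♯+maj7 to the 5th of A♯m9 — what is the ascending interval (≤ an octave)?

minor seventh

D♯+maj7 has F𝄪 as its 3rd, and A♯m9 has E♯ as its 5th.
F𝄪 up to E♯ is 10 semitones, a half step narrower than a major seventh, so the interval is minor.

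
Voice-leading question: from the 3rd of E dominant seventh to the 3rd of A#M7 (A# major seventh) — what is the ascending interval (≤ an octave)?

augmented fourth

E dominant seventh has G# as its 3rd, and A#M7 (A# major seventh) has C## as its 3rd.
G# up to C## is 6 semitones, a half step wider than a perfect fourth, so the interval is augmented.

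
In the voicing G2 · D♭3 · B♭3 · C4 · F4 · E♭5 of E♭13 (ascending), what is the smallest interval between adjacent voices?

Adjacent intervals: G2→D♭3 = diminished fifth; D♭3→B♭3 = major sixth; B♭3→C4 = major second; C4→F4 = perfect fourth; F4→E♭5 = minor seventh.
The smallest is B♭3 to C4, a major second (2 semitones).

major second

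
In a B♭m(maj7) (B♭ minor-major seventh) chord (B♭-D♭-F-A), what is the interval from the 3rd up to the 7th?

augmented fifth

The 3rd is D♭ and the 7th is A.
5 letter names make it a fifth; at 8 semitones (a half step wider than perfect) the quality is augmented.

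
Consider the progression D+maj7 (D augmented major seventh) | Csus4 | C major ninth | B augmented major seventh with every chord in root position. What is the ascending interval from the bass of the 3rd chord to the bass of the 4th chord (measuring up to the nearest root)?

M7

The roots are C and B.
C up to B spans 7 letter names and 11 semitones — a major seventh.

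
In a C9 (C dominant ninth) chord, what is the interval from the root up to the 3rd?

major third

Spelling the chord: C, E, G, Bb, D.
That puts C below E.
C up to E spans 3 letter names and 4 semitones — a major third.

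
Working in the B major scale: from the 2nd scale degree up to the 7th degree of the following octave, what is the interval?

B major: B C# D# E F# G# A#.
That puts C# below A#.
From C# to A# is 21 semitones, exactly the major thirteenth.

major thirteenth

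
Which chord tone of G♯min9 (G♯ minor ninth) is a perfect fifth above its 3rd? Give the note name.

F#

G♯m9: G♯ B D♯ F♯ A♯.
The 3rd is B. A perfect fifth above B is F♯.
F♯ is the chord's 7th.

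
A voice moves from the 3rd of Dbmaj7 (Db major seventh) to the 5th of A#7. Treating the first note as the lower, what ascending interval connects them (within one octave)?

augmented 7th

The 3rd of Dbmaj7 (Db major seventh) is F; the 5th of A#7 is E#.
7 letter names make it a seventh; at 12 semitones (a half step wider than major) the quality is augmented.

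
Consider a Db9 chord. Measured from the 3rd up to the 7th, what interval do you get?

The chord tones of Db dominant ninth are Db, F, Ab, Cb, Eb.
The 3rd is F and the 7th is Cb.
5 letter names make it a fifth; at 6 semitones (a half step narrower than perfect) the quality is diminished.

diminished fifth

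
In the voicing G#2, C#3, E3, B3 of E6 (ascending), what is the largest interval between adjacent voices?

Adjacent intervals: G#2→C#3 = perfect fourth; C#3→E3 = minor third; E3→B3 = perfect fifth.
The largest is E3 to B3, a perfect fifth (7 semitones).

perfect fifth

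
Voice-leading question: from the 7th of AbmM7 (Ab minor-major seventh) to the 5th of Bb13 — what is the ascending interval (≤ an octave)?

AbmM7 (Ab minor-major seventh) has G as its 7th, and Bb13 has F as its 5th.
G up to F is 10 semitones, a half step narrower than a major seventh, so the interval is minor.

minor seventh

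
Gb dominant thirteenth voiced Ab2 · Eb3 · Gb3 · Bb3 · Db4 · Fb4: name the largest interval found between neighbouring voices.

Adjacent intervals: Ab2→Eb3 = perfect fifth; Eb3→Gb3 = minor third; Gb3→Bb3 = major third; Bb3→Db4 = minor third; Db4→Fb4 = minor third.
The largest is Ab2 to Eb3, a perfect fifth (7 semitones).

P5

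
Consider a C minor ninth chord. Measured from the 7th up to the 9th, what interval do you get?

The chord tones of C minor ninth are C, Eb, G, Bb, D.
So we need the interval from Bb up to D.
Counting 3 letters and 4 half steps from Bb gives a major third.

major third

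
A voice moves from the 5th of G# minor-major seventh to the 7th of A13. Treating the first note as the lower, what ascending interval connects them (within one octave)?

The 5th of G# minor-major seventh is D#; the 7th of A13 is G.
4 letter names make it a fourth; at 4 semitones (a half step narrower than perfect) the quality is diminished.

diminished 4th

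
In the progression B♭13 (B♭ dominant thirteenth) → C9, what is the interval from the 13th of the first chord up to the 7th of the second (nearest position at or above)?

The 13th of B♭13 (B♭ dominant thirteenth) is G; the 7th of C9 is B♭.
3 letter names make it a third; at 3 semitones (a half step narrower than major) the quality is minor.

minor 3rd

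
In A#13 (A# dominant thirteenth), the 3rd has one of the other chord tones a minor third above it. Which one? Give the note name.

E#

The chord tones of A#13 (A# dominant thirteenth) are A# C## E# G# B# F##.
The 3rd is C##. A minor third above C## is E#.
E# is the chord's 5th.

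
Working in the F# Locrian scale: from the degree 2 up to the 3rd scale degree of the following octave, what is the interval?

M9

The scale runs F# G A B C D E.
So we need the interval from G up to A.
Counting 9 letters and 14 half steps from G gives a major ninth.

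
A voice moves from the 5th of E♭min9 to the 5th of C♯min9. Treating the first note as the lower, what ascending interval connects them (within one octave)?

E♭min9 has B♭ as its 5th, and C♯min9 has G♯ as its 5th.
From B♭ to G♯: 10 semitones over a sixth = augmented.

A6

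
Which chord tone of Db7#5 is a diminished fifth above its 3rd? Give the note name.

Cb

Db+7 is spelled Db F A Cb.
The 3rd is F. A diminished fifth above F is Cb.
Cb is the chord's 7th.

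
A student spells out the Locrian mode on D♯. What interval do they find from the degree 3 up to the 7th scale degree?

perfect fifth

The scale runs D♯ E F♯ G♯ A B C♯.
So we need the interval from F♯ up to C♯.
Counting 5 letters and 7 half steps from F♯ gives a perfect fifth.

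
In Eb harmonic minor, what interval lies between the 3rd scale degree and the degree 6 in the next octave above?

Eb harmonic minor: Eb F Gb Ab Bb Cb D.
The 3rd scale degree is Gb and the 6th degree (up an octave) is Cb.
From Gb to Cb is 17 semitones, exactly the perfect eleventh.

perfect 11th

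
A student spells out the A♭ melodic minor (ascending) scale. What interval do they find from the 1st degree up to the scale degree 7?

major seventh

A♭ melodic minor: A♭ B♭ C♭ D♭ E♭ F G.
That puts A♭ below G.
From A♭ to G is 11 semitones, exactly the major seventh.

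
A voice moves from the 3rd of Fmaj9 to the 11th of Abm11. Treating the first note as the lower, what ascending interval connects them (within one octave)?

diminished fourth

Fmaj9 has A as its 3rd, and Abm11 has Db as its 11th.
A up to Db is 4 semitones, a half step narrower than a perfect fourth, so the interval is diminished.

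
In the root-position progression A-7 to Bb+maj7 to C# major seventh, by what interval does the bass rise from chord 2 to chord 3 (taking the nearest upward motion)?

The roots are Bb and C#.
2 letter names make it a second; at 3 semitones (a half step wider than major) the quality is augmented.

augmented second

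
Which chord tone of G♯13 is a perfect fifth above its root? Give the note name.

D#

G♯ dominant thirteenth is spelled G♯-B♯-D♯-F♯-A♯-E♯.
The root is G♯. A perfect fifth above G♯ is D♯.
D♯ is the chord's 5th.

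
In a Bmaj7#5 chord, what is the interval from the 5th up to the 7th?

Bmaj7#5: B-D♯-F𝄪-A♯.
So we need the interval from F𝄪 up to A♯.
From F𝄪 to A♯: 3 semitones over a third = minor.

minor third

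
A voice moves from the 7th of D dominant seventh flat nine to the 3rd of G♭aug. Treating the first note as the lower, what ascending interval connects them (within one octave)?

minor 7th

D dominant seventh flat nine has C as its 7th, and G♭aug has B♭ as its 3rd.
C up to B♭ is 10 semitones, a half step narrower than a major seventh, so the interval is minor.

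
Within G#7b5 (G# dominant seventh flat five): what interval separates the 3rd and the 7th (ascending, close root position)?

diminished fifth

The chord tones of G#7b5 are G#-B#-D-F#.
3rd = B#; 7th = F#.
From B# to F#: 6 semitones over a fifth = diminished.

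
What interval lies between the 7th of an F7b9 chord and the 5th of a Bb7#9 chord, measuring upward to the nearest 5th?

The 7th of F7b9 is Eb; the 5th of Bb7#9 is F.
From Eb to F is 2 semitones, exactly the major second.

M2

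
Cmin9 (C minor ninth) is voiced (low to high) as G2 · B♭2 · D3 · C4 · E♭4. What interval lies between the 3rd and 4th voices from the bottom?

minor seventh

Those voices are D3 and C4.
7 letter names make it a seventh; at 10 semitones (a half step narrower than major) the quality is minor.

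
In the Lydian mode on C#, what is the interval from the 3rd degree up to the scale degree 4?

C# lydian: C# D# E# F## G# A# B#.
So we need the interval from E# up to F##.
From E# to F## is 2 semitones, exactly the major second.

major second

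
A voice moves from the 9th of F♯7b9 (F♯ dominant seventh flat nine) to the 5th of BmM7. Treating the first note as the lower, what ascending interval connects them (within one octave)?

major 7th

F♯7b9 (F♯ dominant seventh flat nine) has G as its 9th, and BmM7 has F♯ as its 5th.
Counting 7 letters and 11 half steps from G gives a major seventh.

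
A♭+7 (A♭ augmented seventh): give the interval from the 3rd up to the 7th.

The chord tones of A♭+7 are A♭, C, E, G♭.
3rd = C; 7th = G♭.
C up to G♭ is 6 semitones, a half step narrower than a perfect fifth, so the interval is diminished.
This 3–7 tritone is the characteristic tension at the heart of the dominant sound.

diminished fifth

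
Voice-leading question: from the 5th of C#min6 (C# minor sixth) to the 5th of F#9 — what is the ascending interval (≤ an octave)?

The 5th of C#min6 (C# minor sixth) is G#; the 5th of F#9 is C#.
Counting 4 letters and 5 half steps from G# gives a perfect fourth.

perfect 4th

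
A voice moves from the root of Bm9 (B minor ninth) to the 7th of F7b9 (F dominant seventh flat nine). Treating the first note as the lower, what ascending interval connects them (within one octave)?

The root of Bm9 (B minor ninth) is B; the 7th of F7b9 (F dominant seventh flat nine) is Eb.
B up to Eb is 4 semitones, a half step narrower than a perfect fourth, so the interval is diminished.

diminished 4th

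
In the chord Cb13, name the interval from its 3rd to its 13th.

Spelling the chord: Cb, Eb, Gb, Bbb, Db, Ab.
3rd = Eb; 13th = Ab.
From Eb to Ab is 17 semitones, exactly the perfect eleventh.

perfect 11th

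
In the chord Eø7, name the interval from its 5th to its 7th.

Eø (E half-diminished seventh): E-G-B♭-D.
That puts B♭ below D.
Counting 3 letters and 4 half steps from B♭ gives a major third.

major third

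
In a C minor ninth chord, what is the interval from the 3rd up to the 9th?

Cm9: C Eb G Bb D.
3rd = Eb; 9th = D.
From Eb to D is 11 semitones, exactly the major seventh.

major seventh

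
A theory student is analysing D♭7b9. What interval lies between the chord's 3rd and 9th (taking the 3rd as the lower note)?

diminished 7th

The chord tones of D♭7b9 (D♭ dominant seventh flat nine) are D♭, F, A♭, C♭, E𝄫.
So we need the interval from F up to E𝄫.
F up to E𝄫 is 9 semitones, a whole step narrower than a major seventh, so the interval is diminished.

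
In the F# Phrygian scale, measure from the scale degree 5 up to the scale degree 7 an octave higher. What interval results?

Spelling the F# Phrygian scale: F# G A B C# D E.
Scale degree 5 = C#; scale degree 7 (up an octave) = E.
From C# to E: 15 semitones over a tenth = minor.

minor 10th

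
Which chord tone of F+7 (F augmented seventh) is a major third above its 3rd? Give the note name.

C#

F7#5 is spelled F–A–C♯–E♭.
The 3rd is A. A major third above A is C♯.
C♯ is the chord's 5th.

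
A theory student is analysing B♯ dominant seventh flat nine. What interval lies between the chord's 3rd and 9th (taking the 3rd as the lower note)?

B♯7b9 is spelled B♯-D𝄪-F𝄪-A♯-C♯.
The 3rd is D𝄪 and the 9th is C♯.
7 letter names make it a seventh; at 9 semitones (a whole step narrower than major) the quality is diminished.

d7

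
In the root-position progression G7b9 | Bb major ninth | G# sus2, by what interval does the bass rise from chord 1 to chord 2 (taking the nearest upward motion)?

minor third

The roots are G and Bb.
From G to Bb: 3 semitones over a third = minor.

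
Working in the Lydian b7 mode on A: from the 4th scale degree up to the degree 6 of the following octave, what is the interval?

minor 10th

The scale runs A B C♯ D♯ E F♯ G.
The 4th scale degree is D♯ and the 6th degree (up an octave) is F♯.
D♯ up to F♯ is 15 semitones, a half step narrower than a major tenth, so the interval is minor.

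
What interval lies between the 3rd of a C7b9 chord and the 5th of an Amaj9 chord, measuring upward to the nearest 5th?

C7b9 has E as its 3rd, and Amaj9 has E as its 5th.
Counting 1 letters and 0 half steps from E gives a perfect unison.

perfect 1st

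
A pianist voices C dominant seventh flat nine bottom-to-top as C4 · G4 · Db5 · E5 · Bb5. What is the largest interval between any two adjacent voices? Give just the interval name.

Adjacent intervals: C4→G4 = perfect fifth; G4→Db5 = diminished fifth; Db5→E5 = augmented second; E5→Bb5 = diminished fifth.
The largest is C4 to G4, a perfect fifth (7 semitones).

perfect fifth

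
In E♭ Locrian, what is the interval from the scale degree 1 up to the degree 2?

E♭ locrian: E♭ F♭ G♭ A♭ B𝄫 C♭ D♭.
Scale degree 1 = E♭; scale degree 2 = F♭.
From E♭ to F♭: 1 semitone over a second = minor.

minor 2nd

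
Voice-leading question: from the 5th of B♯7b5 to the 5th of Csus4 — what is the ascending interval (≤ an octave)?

m2

The 5th of B♯7b5 is F♯; the 5th of Csus4 is G.
From F♯ to G: 1 semitone over a second = minor.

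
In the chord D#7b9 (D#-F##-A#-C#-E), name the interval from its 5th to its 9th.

diminished fifth

5th = A#; 9th = E.
From A# to E: 6 semitones over a fifth = diminished.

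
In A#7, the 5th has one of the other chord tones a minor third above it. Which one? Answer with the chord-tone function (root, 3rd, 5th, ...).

The chord tones of A#7 (A# dominant seventh) are A#, C##, E#, G#.
The 5th is E#. A minor third above E# is G#.
G# is the chord's 7th.

7th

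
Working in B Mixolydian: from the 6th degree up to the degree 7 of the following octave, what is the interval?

minor ninth

The scale runs B C# D# E F# G# A.
That puts G# below A.
G# up to A is 13 semitones, a half step narrower than a major ninth, so the interval is minor.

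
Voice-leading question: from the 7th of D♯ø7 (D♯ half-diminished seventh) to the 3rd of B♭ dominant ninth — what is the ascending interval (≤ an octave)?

D♯ø7 (D♯ half-diminished seventh) has C♯ as its 7th, and B♭ dominant ninth has D as its 3rd.
From C♯ to D: 1 semitone over a second = minor.

minor 2nd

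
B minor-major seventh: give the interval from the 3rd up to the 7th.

augmented fifth

Spelling the chord: B, D, F#, A#.
That puts D below A#.
5 letter names make it a fifth; at 8 semitones (a half step wider than perfect) the quality is augmented.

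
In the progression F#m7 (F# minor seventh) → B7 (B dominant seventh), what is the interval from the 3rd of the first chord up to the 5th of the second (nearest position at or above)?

The 3rd of F#m7 (F# minor seventh) is A; the 5th of B7 (B dominant seventh) is F#.
A up to F# spans 6 letter names and 9 semitones — a major sixth.

major sixth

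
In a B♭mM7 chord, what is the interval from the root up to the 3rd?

The chord tones of B♭ minor-major seventh are B♭-D♭-F-A.
Root = B♭; 3rd = D♭.
B♭ up to D♭ is 3 semitones, a half step narrower than a major third, so the interval is minor.

minor third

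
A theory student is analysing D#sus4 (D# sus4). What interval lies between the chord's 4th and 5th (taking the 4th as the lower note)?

D#sus4: D#, G#, A#.
4th = G#; 5th = A#.
Counting 2 letters and 2 half steps from G# gives a major second.

M2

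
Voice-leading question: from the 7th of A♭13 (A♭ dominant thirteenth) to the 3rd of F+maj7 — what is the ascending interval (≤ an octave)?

augmented 2nd

The 7th of A♭13 (A♭ dominant thirteenth) is G♭; the 3rd of F+maj7 is A.
2 letter names make it a second; at 3 semitones (a half step wider than major) the quality is augmented.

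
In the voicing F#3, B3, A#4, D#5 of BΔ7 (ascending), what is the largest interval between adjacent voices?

major seventh

Adjacent intervals: F#3→B3 = perfect fourth; B3→A#4 = major seventh; A#4→D#5 = perfect fourth.
The largest is B3 to A#4, a major seventh (11 semitones).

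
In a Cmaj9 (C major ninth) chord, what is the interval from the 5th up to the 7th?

The chord tones of Cmaj9 are C-E-G-B-D.
5th = G; 7th = B.
From G to B is 4 semitones, exactly the major third.

major third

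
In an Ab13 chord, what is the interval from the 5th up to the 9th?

perfect 5th

The chord tones of Ab dominant thirteenth are Ab C Eb Gb Bb F.
So we need the interval from Eb up to Bb.
From Eb to Bb is 7 semitones, exactly the perfect fifth.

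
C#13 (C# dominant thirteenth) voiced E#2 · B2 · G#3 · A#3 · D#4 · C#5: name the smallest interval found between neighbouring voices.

major second

Adjacent intervals: E#2→B2 = diminished fifth; B2→G#3 = major sixth; G#3→A#3 = major second; A#3→D#4 = perfect fourth; D#4→C#5 = minor seventh.
The smallest is G#3 to A#3, a major second (2 semitones).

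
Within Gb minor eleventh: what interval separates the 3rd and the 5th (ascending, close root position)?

Spelling the chord: Gb–Bbb–Db–Fb–Ab–Cb.
3rd = Bbb; 5th = Db.
From Bbb to Db is 4 semitones, exactly the major third.

M3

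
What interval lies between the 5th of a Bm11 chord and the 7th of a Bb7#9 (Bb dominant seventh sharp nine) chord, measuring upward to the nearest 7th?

diminished third

Bm11 has F# as its 5th, and Bb7#9 (Bb dominant seventh sharp nine) has Ab as its 7th.
F# up to Ab is 2 semitones, a whole step narrower than a major third, so the interval is diminished.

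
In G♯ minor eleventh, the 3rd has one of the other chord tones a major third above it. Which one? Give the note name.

D#

G♯m11: G♯, B, D♯, F♯, A♯, C♯.
The 3rd is B. A major third above B is D♯.
D♯ is the chord's 5th.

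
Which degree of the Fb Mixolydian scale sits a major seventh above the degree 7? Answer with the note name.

Db

The scale is Fb Gb Ab Bbb Cb Db Ebb.
The degree 7 is Ebb; a major seventh above that is Db — scale degree 6.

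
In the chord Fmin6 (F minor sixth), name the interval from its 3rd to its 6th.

augmented 4th

Fmin6 is spelled F–Ab–C–D.
So we need the interval from Ab up to D.
Ab up to D is 6 semitones, a half step wider than a perfect fourth, so the interval is augmented.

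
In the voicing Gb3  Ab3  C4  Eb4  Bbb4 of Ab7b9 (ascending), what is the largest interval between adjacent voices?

Adjacent intervals: Gb3→Ab3 = major second; Ab3→C4 = major third; C4→Eb4 = minor third; Eb4→Bbb4 = diminished fifth.
The largest is Eb4 to Bbb4, a diminished fifth (6 semitones).

diminished fifth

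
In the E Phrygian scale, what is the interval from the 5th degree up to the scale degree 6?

minor second

Spelling the E Phrygian scale: E F G A B C D.
So we need the interval from B up to C.
B up to C is 1 semitone, a half step narrower than a major second, so the interval is minor.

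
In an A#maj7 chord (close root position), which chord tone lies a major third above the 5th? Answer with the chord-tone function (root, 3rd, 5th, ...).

7th

A#M7 (A# major seventh): A#, C##, E#, G##.
The 5th is E#. A major third above E# is G##.
G## is the chord's 7th.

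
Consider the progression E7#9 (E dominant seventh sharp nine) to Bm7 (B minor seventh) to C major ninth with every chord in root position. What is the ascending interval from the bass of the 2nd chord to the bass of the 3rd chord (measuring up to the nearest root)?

minor 2nd

The roots are B and C.
From B to C: 1 semitone over a second = minor.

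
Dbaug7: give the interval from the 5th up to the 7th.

The chord tones of Db7#5 (Db augmented seventh) are Db-F-A-Cb.
5th = A; 7th = Cb.
From A to Cb: 2 semitones over a third = diminished.

diminished third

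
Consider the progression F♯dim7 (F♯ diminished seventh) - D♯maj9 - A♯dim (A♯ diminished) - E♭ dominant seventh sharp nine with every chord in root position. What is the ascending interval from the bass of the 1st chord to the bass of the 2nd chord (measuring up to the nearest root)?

major sixth

The roots are F♯ and D♯.
From F♯ to D♯ is 9 semitones, exactly the major sixth.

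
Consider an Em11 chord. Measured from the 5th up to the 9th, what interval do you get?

Spelling the chord: E–G–B–D–F#–A.
So we need the interval from B up to F#.
Counting 5 letters and 7 half steps from B gives a perfect fifth.

P5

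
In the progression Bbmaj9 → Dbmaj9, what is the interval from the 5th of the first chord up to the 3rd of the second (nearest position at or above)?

The 5th of Bbmaj9 is F; the 3rd of Dbmaj9 is F.
From F to F is 0 semitones, exactly the perfect unison.

perfect unison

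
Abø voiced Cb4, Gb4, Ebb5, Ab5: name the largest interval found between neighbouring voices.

Adjacent intervals: Cb4→Gb4 = perfect fifth; Gb4→Ebb5 = minor sixth; Ebb5→Ab5 = augmented fourth.
The largest is Gb4 to Ebb5, a minor sixth (8 semitones).

minor 6th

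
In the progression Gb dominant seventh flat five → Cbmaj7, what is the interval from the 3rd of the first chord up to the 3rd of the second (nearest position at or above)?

Gb dominant seventh flat five has Bb as its 3rd, and Cbmaj7 has Eb as its 3rd.
From Bb to Eb is 5 semitones, exactly the perfect fourth.

perfect fourth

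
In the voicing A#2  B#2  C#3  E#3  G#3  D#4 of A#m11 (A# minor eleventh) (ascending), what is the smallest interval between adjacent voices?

Adjacent intervals: A#2→B#2 = major second; B#2→C#3 = minor second; C#3→E#3 = major third; E#3→G#3 = minor third; G#3→D#4 = perfect fifth.
The smallest is B#2 to C#3, a minor second (1 semitone).

minor 2nd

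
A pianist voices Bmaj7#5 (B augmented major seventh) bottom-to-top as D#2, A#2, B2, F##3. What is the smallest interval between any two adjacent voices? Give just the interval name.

Adjacent intervals: D#2→A#2 = perfect fifth; A#2→B2 = minor second; B2→F##3 = augmented fifth.
The smallest is A#2 to B2, a minor second (1 semitone).

minor 2nd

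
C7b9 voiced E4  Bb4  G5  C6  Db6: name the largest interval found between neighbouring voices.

Adjacent intervals: E4→Bb4 = diminished fifth; Bb4→G5 = major sixth; G5→C6 = perfect fourth; C6→Db6 = minor second.
The largest is Bb4 to G5, a major sixth (9 semitones).

major 6th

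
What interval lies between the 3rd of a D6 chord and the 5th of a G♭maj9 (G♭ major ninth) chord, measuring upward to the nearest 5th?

diminished sixth

The 3rd of D6 is F♯; the 5th of G♭maj9 (G♭ major ninth) is D♭.
From F♯ to D♭: 7 semitones over a sixth = diminished.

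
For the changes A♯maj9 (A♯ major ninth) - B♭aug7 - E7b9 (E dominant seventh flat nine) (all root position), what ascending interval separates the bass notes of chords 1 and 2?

The roots are A♯ and B♭.
From A♯ to B♭: 0 semitones over a second = diminished.

diminished second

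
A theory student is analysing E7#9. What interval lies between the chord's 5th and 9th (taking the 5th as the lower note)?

augmented fifth

Spelling the chord: E G# B D F##.
That puts B below F##.
B up to F## is 8 semitones, a half step wider than a perfect fifth, so the interval is augmented.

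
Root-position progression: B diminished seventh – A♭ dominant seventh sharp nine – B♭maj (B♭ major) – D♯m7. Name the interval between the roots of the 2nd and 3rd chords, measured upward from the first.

major second

The roots are A♭ and B♭.
A♭ up to B♭ spans 2 letter names and 2 semitones — a major second.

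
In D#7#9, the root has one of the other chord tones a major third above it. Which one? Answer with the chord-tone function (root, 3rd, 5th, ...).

3rd

D#7#9 (D# dominant seventh sharp nine) is spelled D#-F##-A#-C#-E##.
The root is D#. A major third above D# is F##.
F## is the chord's 3rd.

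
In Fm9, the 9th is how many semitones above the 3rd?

11

Fm9: F, Ab, C, Eb, G.
Ab to G is a major seventh: 11 semitones.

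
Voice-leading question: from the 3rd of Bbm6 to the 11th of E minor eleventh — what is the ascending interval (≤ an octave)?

The 3rd of Bbm6 is Db; the 11th of E minor eleventh is A.
From Db to A: 8 semitones over a fifth = augmented.

augmented fifth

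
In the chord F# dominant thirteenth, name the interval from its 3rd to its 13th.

The chord tones of F# dominant thirteenth are F# A# C# E G# D#.
The 3rd is A# and the 13th is D#.
A# up to D# spans 11 letter names and 17 semitones — a perfect eleventh.

perfect 11th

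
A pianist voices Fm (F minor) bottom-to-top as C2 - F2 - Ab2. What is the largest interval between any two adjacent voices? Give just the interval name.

Adjacent intervals: C2→F2 = perfect fourth; F2→Ab2 = minor third.
The largest is C2 to F2, a perfect fourth (5 semitones).

perfect fourth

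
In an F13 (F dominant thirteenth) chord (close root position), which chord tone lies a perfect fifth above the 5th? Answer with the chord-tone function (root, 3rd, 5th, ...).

F13: F-A-C-Eb-G-D.
The 5th is C. A perfect fifth above C is G.
G is the chord's 9th.

9th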